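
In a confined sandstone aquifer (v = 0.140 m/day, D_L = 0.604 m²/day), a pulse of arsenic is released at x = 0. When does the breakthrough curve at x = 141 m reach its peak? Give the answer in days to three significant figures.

977 days

For the 1D instantaneous-source solution, setting ∂C/∂t = 0 at fixed x gives v²t² + 2Dt − x² = 0, so t = (√(D² + v²x²) − D)/v².
√(D² + v²x²) = √(0.604² + 0.140² × 141²) = 19.75; v² = 0.0196.
t = (19.75 − 0.604)/0.0196 = 977 days (vs. the pure-advection estimate x/v = 1010 d).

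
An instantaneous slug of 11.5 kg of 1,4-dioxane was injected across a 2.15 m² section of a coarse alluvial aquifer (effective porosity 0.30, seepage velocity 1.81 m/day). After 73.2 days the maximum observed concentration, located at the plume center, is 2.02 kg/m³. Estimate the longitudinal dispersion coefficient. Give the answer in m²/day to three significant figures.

At the plume center C_max = M/(n_e·A·√(4πDt)), so D = M²/(4πt·(n_e·A·C_max)²).
n_e·A·C_max = 0.30 × 2.15 × 2.02 = 1.303 kg/m.
D = 11.5²/(4π × 73.2 × 1.303²) = 0.0847 m²/day.

0.0847 m²/day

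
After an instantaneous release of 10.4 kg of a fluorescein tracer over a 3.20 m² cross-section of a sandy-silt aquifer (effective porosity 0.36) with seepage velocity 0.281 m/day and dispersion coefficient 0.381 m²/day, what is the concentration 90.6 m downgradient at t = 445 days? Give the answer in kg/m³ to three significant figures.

For an instantaneous plane source, C(x,t) = M/(n_e·A·√(4πDt)) · exp(−(x−vt)²/(4Dt)), with n_e·A the pore (flow) area.
Plume center vt = 0.281 × 445 = 125.045 m, so the well at 90.6 m is 34.445 m upgradient of the peak.
√(4πDt) = 46.16 m, giving peak height M/(n_e·A·√(4πDt)) = 10.4/(0.36 × 3.20 × 46.16) = 0.1956 kg/m³.
(x−vt)²/(4Dt) = (-34.445)²/(4 × 0.381 × 445) = 1.749; exp(−1.749) = 0.1739.
C = 0.1956 × 0.1739 = 0.0340 kg/m³.

0.0340 kg/m³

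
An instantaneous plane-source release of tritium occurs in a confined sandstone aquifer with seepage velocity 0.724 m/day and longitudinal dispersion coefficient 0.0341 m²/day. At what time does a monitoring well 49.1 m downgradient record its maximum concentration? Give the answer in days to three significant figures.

67.8 days

For the 1D instantaneous-source solution, setting ∂C/∂t = 0 at fixed x gives v²t² + 2Dt − x² = 0, so t = (√(D² + v²x²) − D)/v².
√(D² + v²x²) = √(0.0341² + 0.724² × 49.1²) = 35.55; v² = 0.524176.
t = (35.55 − 0.0341)/0.524176 = 67.8 days (vs. the pure-advection estimate x/v = 67.8 d).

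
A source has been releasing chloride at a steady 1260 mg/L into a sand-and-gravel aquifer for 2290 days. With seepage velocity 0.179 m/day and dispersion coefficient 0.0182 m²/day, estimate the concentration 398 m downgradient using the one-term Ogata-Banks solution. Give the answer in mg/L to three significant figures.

For a continuous step input, C/C₀ ≈ ½·erfc((x−vt)/(2√(Dt))).
vt = 0.179 × 2290 = 409.91 m and 2√(Dt) = 2√(0.0182 × 2290) = 12.91 m.
Argument (x−vt)/(2√(Dt)) = (398 − 409.91)/12.91 = -0.9225; ½·erfc(-0.9225) = 0.9040.
C = 1260 × 0.9040 = 1140 mg/L.

1140 mg/L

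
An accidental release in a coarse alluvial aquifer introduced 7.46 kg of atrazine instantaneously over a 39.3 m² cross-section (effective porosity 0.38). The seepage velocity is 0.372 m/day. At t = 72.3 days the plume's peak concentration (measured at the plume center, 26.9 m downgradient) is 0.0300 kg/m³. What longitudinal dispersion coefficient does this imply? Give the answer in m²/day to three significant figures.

0.305 m²/day

At the plume center C_max = M/(n_e·A·√(4πDt)), so D = M²/(4πt·(n_e·A·C_max)²).
n_e·A·C_max = 0.38 × 39.3 × 0.0300 = 0.4480 kg/m.
D = 7.46²/(4π × 72.3 × 0.4480²) = 0.305 m²/day.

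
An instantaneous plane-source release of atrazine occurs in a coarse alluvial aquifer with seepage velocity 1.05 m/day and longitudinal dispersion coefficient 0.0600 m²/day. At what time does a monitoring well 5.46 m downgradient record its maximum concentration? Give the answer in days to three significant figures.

For the 1D instantaneous-source solution, setting ∂C/∂t = 0 at fixed x gives v²t² + 2Dt − x² = 0, so t = (√(D² + v²x²) − D)/v².
√(D² + v²x²) = √(0.0600² + 1.05² × 5.46²) = 5.733; v² = 1.1025.
t = (5.733 − 0.0600)/1.1025 = 5.15 days (vs. the pure-advection estimate x/v = 5.20 d).

5.15 days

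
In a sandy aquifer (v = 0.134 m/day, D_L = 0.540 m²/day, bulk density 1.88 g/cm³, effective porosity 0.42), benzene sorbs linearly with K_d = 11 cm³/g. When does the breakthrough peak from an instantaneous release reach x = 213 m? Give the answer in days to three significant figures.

Retardation factor R = 1 + ρ_b·K_d/n = 1 + 1.88 × 11/0.42 = 50.24.
Sorption retards both mechanisms: v_R = v/R = 0.002667 m/day, D_R = D/R = 0.01075 m²/day.
Peak time from v_R²t² + 2D_R t − x² = 0: t = (√(D_R² + v_R²x²) − D_R)/v_R².
√(D_R² + v_R²x²) = √(0.01075² + 0.002667² × 213²) = 0.5682; v_R² = 7.113e-06.
t = (0.5682 − 0.01075)/7.113e-06 = 78400 days.

78400 days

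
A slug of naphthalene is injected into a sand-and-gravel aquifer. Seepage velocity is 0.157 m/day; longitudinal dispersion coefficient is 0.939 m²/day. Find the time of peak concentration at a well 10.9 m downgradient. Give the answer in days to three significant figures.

For the 1D instantaneous-source solution, setting ∂C/∂t = 0 at fixed x gives v²t² + 2Dt − x² = 0, so t = (√(D² + v²x²) − D)/v².
√(D² + v²x²) = √(0.939² + 0.157² × 10.9²) = 1.952; v² = 0.024649.
t = (1.952 − 0.939)/0.024649 = 41.1 days (vs. the pure-advection estimate x/v = 69.4 d).

41.1 days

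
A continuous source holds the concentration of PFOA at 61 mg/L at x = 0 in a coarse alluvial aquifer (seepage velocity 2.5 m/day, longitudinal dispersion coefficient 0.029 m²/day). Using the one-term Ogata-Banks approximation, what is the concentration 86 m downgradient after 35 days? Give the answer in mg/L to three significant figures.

52.1 mg/L

For a continuous step input, C/C₀ ≈ ½·erfc((x−vt)/(2√(Dt))).
vt = 2.5 × 35 = 87.5 m and 2√(Dt) = 2√(0.029 × 35) = 2.015 m.
Argument (x−vt)/(2√(Dt)) = (86 − 87.5)/2.015 = -0.7444; ½·erfc(-0.7444) = 0.8538.
C = 61 × 0.8538 = 52.1 mg/L.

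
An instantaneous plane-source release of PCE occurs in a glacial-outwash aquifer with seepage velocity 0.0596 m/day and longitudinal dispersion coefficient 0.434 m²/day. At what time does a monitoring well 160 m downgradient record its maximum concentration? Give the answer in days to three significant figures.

For the 1D instantaneous-source solution, setting ∂C/∂t = 0 at fixed x gives v²t² + 2Dt − x² = 0, so t = (√(D² + v²x²) − D)/v².
√(D² + v²x²) = √(0.434² + 0.0596² × 160²) = 9.546; v² = 0.00355216.
t = (9.546 − 0.434)/0.00355216 = 2570 days (vs. the pure-advection estimate x/v = 2680 d).

2570 days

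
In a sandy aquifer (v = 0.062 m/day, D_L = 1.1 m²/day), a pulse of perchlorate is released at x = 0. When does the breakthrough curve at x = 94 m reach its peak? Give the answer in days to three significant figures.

For the 1D instantaneous-source solution, setting ∂C/∂t = 0 at fixed x gives v²t² + 2Dt − x² = 0, so t = (√(D² + v²x²) − D)/v².
√(D² + v²x²) = √(1.1² + 0.062² × 94²) = 5.931; v² = 0.003844.
t = (5.931 − 1.1)/0.003844 = 1260 days (vs. the pure-advection estimate x/v = 1520 d).

1260 days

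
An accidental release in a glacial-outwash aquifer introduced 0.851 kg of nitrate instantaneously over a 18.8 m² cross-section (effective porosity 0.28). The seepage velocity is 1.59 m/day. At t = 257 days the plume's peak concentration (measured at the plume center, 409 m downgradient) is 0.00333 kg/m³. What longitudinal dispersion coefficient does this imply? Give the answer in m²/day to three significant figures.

At the plume center C_max = M/(n_e·A·√(4πDt)), so D = M²/(4πt·(n_e·A·C_max)²).
n_e·A·C_max = 0.28 × 18.8 × 0.00333 = 0.01753 kg/m.
D = 0.851²/(4π × 257 × 0.01753²) = 0.730 m²/day.

0.730 m²/day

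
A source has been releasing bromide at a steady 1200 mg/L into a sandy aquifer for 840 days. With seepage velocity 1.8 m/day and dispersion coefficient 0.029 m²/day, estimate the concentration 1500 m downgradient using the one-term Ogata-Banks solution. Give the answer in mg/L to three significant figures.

For a continuous step input, C/C₀ ≈ ½·erfc((x−vt)/(2√(Dt))).
vt = 1.8 × 840 = 1512 m and 2√(Dt) = 2√(0.029 × 840) = 9.871 m.
Argument (x−vt)/(2√(Dt)) = (1500 − 1512)/9.871 = -1.216; ½·erfc(-1.216) = 0.9573.
C = 1200 × 0.9573 = 1150 mg/L.

1150 mg/L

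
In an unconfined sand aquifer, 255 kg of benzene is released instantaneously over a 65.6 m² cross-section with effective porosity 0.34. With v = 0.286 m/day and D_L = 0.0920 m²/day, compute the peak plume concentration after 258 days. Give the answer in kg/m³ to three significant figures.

0.662 kg/m³

The peak of an instantaneous 1D plume sits at x = vt; there the Gaussian factor is 1 and C_max = M/(n_e·A·√(4πDt)), where n_e·A is the pore area the mass is dissolved in.
√(4πDt) = √(4π × 0.0920 × 258) = 17.27 m, so C_max = 255/(0.34 × 65.6 × 17.27) = 0.662 kg/m³.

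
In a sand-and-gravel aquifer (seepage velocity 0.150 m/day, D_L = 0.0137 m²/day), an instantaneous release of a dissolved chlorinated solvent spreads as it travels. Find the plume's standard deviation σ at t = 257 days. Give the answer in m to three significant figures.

Dispersive spreading gives a Gaussian with σ² = 2Dt; advection only shifts the center.
σ = √(2 × 0.0137 × 257) = 2.65 m.

2.65 m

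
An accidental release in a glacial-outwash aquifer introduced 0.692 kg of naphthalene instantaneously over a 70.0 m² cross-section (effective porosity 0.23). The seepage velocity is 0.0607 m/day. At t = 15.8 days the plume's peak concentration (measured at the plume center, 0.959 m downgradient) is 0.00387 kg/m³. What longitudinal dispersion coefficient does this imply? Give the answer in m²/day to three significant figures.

At the plume center C_max = M/(n_e·A·√(4πDt)), so D = M²/(4πt·(n_e·A·C_max)²).
n_e·A·C_max = 0.23 × 70.0 × 0.00387 = 0.06231 kg/m.
D = 0.692²/(4π × 15.8 × 0.06231²) = 0.621 m²/day.

0.621 m²/day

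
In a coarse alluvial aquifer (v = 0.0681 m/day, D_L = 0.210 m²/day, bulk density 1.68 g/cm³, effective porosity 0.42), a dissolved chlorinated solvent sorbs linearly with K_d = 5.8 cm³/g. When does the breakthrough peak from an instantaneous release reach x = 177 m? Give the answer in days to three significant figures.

Retardation factor R = 1 + ρ_b·K_d/n = 1 + 1.68 × 5.8/0.42 = 24.20.
Sorption retards both mechanisms: v_R = v/R = 0.002814 m/day, D_R = D/R = 0.008678 m²/day.
Peak time from v_R²t² + 2D_R t − x² = 0: t = (√(D_R² + v_R²x²) − D_R)/v_R².
√(D_R² + v_R²x²) = √(0.008678² + 0.002814² × 177²) = 0.4982; v_R² = 7.919e-06.
t = (0.4982 − 0.008678)/7.919e-06 = 61800 days.

61800 days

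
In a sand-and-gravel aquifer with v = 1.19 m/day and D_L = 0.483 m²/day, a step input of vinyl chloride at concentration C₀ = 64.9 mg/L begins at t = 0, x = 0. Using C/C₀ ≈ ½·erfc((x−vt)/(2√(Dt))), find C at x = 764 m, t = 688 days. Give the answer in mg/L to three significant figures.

For a continuous step input, C/C₀ ≈ ½·erfc((x−vt)/(2√(Dt))).
vt = 1.19 × 688 = 818.72 m and 2√(Dt) = 2√(0.483 × 688) = 36.46 m.
Argument (x−vt)/(2√(Dt)) = (764 − 818.72)/36.46 = -1.501; ½·erfc(-1.501) = 0.9831.
C = 64.9 × 0.9831 = 63.8 mg/L.

63.8 mg/L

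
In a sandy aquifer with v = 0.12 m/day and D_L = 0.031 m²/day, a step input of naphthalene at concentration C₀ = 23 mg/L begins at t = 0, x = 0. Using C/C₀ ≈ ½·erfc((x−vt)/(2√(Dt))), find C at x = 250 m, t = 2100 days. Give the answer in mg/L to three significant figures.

13.1 mg/L

For a continuous step input, C/C₀ ≈ ½·erfc((x−vt)/(2√(Dt))).
vt = 0.12 × 2100 = 252 m and 2√(Dt) = 2√(0.031 × 2100) = 16.14 m.
Argument (x−vt)/(2√(Dt)) = (250 − 252)/16.14 = -0.1239; ½·erfc(-0.1239) = 0.5695.
C = 23 × 0.5695 = 13.1 mg/L.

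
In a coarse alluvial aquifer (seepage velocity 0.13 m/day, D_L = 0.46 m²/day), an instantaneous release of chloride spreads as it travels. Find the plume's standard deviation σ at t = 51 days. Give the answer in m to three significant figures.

Dispersive spreading gives a Gaussian with σ² = 2Dt; advection only shifts the center.
σ = √(2 × 0.46 × 51) = 6.85 m.

6.85 m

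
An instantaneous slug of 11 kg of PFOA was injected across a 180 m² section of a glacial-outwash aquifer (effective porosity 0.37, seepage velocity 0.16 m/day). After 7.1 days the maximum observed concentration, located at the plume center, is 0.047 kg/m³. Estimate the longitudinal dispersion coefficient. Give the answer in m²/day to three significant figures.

0.138 m²/day

At the plume center C_max = M/(n_e·A·√(4πDt)), so D = M²/(4πt·(n_e·A·C_max)²).
n_e·A·C_max = 0.37 × 180 × 0.047 = 3.130 kg/m.
D = 11²/(4π × 7.1 × 3.130²) = 0.138 m²/day.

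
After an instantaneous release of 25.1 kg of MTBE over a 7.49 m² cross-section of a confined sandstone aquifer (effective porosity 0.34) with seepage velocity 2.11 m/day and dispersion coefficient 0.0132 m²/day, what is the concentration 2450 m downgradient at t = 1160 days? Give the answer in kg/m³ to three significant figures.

0.647 kg/m³

For an instantaneous plane source, C(x,t) = M/(n_e·A·√(4πDt)) · exp(−(x−vt)²/(4Dt)), with n_e·A the pore (flow) area.
Plume center vt = 2.11 × 1160 = 2447.6 m, so the well at 2450 m is 2.4 m downgradient of the peak.
√(4πDt) = 13.87 m, giving peak height M/(n_e·A·√(4πDt)) = 25.1/(0.34 × 7.49 × 13.87) = 0.7106 kg/m³.
(x−vt)²/(4Dt) = (2.4)²/(4 × 0.0132 × 1160) = 0.09404; exp(−0.09404) = 0.9102.
C = 0.7106 × 0.9102 = 0.647 kg/m³.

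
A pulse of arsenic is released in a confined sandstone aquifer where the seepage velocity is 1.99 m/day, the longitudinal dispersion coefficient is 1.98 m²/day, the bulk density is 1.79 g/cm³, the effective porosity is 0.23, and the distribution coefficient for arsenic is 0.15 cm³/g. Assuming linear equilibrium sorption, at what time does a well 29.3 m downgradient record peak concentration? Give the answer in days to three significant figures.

Retardation factor R = 1 + ρ_b·K_d/n = 1 + 1.79 × 0.15/0.23 = 2.167.
Sorption retards both mechanisms: v_R = v/R = 0.9183 m/day, D_R = D/R = 0.9137 m²/day.
Peak time from v_R²t² + 2D_R t − x² = 0: t = (√(D_R² + v_R²x²) − D_R)/v_R².
√(D_R² + v_R²x²) = √(0.9137² + 0.9183² × 29.3²) = 26.92; v_R² = 0.8433.
t = (26.92 − 0.9137)/0.8433 = 30.8 days.

30.8 days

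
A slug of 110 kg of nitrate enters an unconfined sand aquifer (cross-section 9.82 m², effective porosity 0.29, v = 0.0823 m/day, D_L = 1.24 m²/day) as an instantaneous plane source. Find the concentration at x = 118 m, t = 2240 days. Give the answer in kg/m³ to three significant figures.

0.139 kg/m³

For an instantaneous plane source, C(x,t) = M/(n_e·A·√(4πDt)) · exp(−(x−vt)²/(4Dt)), with n_e·A the pore (flow) area.
Plume center vt = 0.0823 × 2240 = 184.352 m, so the well at 118 m is 66.352 m upgradient of the peak.
√(4πDt) = 186.8 m, giving peak height M/(n_e·A·√(4πDt)) = 110/(0.29 × 9.82 × 186.8) = 0.2068 kg/m³.
(x−vt)²/(4Dt) = (-66.352)²/(4 × 1.24 × 2240) = 0.3963; exp(−0.3963) = 0.6728.
C = 0.2068 × 0.6728 = 0.139 kg/m³.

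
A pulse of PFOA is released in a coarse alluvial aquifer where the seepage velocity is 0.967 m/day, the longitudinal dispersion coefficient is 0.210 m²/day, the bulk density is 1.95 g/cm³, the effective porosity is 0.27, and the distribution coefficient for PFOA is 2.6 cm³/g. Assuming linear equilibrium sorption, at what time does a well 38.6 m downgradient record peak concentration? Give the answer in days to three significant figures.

Retardation factor R = 1 + ρ_b·K_d/n = 1 + 1.95 × 2.6/0.27 = 19.78.
Sorption retards both mechanisms: v_R = v/R = 0.04889 m/day, D_R = D/R = 0.01062 m²/day.
Peak time from v_R²t² + 2D_R t − x² = 0: t = (√(D_R² + v_R²x²) − D_R)/v_R².
√(D_R² + v_R²x²) = √(0.01062² + 0.04889² × 38.6²) = 1.887; v_R² = 0.002390.
t = (1.887 − 0.01062)/0.002390 = 785 days.

785 days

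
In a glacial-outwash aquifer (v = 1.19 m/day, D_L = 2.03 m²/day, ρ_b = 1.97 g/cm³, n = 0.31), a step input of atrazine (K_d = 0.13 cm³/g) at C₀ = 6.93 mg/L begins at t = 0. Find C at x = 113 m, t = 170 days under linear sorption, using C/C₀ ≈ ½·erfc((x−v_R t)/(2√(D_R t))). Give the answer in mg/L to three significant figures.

3.15 mg/L

Retardation factor R = 1 + ρ_b·K_d/n = 1 + 1.97 × 0.13/0.31 = 1.826.
Sorption retards both mechanisms: v_R = v/R = 0.6517 m/day, D_R = D/R = 1.112 m²/day.
v_R·t = 0.6517 × 170 = 110.789 m; 2√(D_R t) = 27.50 m; argument = (113 − 110.789)/27.50 = 0.08040.
C = C₀ × ½·erfc(0.08040) = 6.93 × 0.4547 = 3.15 mg/L.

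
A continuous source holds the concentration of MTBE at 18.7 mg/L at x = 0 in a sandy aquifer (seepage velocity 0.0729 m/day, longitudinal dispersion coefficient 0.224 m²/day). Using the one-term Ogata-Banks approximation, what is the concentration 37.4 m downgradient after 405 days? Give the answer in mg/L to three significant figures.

For a continuous step input, C/C₀ ≈ ½·erfc((x−vt)/(2√(Dt))).
vt = 0.0729 × 405 = 29.5245 m and 2√(Dt) = 2√(0.224 × 405) = 19.05 m.
Argument (x−vt)/(2√(Dt)) = (37.4 − 29.5245)/19.05 = 0.4134; ½·erfc(0.4134) = 0.2794.
C = 18.7 × 0.2794 = 5.22 mg/L.

5.22 mg/L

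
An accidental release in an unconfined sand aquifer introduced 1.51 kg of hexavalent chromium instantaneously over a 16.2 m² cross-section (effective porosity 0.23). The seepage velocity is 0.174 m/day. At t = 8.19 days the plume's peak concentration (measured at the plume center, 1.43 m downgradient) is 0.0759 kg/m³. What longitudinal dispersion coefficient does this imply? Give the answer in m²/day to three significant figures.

0.277 m²/day

At the plume center C_max = M/(n_e·A·√(4πDt)), so D = M²/(4πt·(n_e·A·C_max)²).
n_e·A·C_max = 0.23 × 16.2 × 0.0759 = 0.2828 kg/m.
D = 1.51²/(4π × 8.19 × 0.2828²) = 0.277 m²/day.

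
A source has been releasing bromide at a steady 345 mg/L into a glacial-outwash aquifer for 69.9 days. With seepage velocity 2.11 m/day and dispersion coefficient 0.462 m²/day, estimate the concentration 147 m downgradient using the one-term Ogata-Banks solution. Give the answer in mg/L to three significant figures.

For a continuous step input, C/C₀ ≈ ½·erfc((x−vt)/(2√(Dt))).
vt = 2.11 × 69.9 = 147.489 m and 2√(Dt) = 2√(0.462 × 69.9) = 11.37 m.
Argument (x−vt)/(2√(Dt)) = (147 − 147.489)/11.37 = -0.04301; ½·erfc(-0.04301) = 0.5243.
C = 345 × 0.5243 = 181 mg/L.

181 mg/L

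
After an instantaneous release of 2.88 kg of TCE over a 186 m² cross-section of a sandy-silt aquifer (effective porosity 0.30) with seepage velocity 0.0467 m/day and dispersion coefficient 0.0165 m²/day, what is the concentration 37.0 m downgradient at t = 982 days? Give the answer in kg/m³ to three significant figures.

0.00108 kg/m³

For an instantaneous plane source, C(x,t) = M/(n_e·A·√(4πDt)) · exp(−(x−vt)²/(4Dt)), with n_e·A the pore (flow) area.
Plume center vt = 0.0467 × 982 = 45.8594 m, so the well at 37.0 m is 8.8594 m upgradient of the peak.
√(4πDt) = 14.27 m, giving peak height M/(n_e·A·√(4πDt)) = 2.88/(0.30 × 186 × 14.27) = 0.003617 kg/m³.
(x−vt)²/(4Dt) = (-8.8594)²/(4 × 0.0165 × 982) = 1.211; exp(−1.211) = 0.2979.
C = 0.003617 × 0.2979 = 0.00108 kg/m³.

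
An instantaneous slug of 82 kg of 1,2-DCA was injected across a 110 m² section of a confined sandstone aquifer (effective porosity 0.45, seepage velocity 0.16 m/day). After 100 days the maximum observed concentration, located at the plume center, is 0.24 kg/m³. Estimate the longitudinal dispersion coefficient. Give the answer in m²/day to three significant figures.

At the plume center C_max = M/(n_e·A·√(4πDt)), so D = M²/(4πt·(n_e·A·C_max)²).
n_e·A·C_max = 0.45 × 110 × 0.24 = 11.88 kg/m.
D = 82²/(4π × 100 × 11.88²) = 0.0379 m²/day.

0.0379 m²/day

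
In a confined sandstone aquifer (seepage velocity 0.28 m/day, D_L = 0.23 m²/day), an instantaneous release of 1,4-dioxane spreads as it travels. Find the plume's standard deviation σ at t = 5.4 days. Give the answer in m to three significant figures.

Dispersive spreading gives a Gaussian with σ² = 2Dt; advection only shifts the center.
σ = √(2 × 0.23 × 5.4) = 1.58 m.

1.58 m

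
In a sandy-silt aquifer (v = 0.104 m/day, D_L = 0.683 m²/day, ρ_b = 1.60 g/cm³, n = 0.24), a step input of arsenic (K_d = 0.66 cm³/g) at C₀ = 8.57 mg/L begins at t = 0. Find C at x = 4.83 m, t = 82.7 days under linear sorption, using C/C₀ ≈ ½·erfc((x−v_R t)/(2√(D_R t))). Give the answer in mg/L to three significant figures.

2.05 mg/L

Retardation factor R = 1 + ρ_b·K_d/n = 1 + 1.60 × 0.66/0.24 = 5.400.
Sorption retards both mechanisms: v_R = v/R = 0.01926 m/day, D_R = D/R = 0.1265 m²/day.
v_R·t = 0.01926 × 82.7 = 1.592802 m; 2√(D_R t) = 6.469 m; argument = (4.83 − 1.592802)/6.469 = 0.5004.
C = C₀ × ½·erfc(0.5004) = 8.57 × 0.2396 = 2.05 mg/L.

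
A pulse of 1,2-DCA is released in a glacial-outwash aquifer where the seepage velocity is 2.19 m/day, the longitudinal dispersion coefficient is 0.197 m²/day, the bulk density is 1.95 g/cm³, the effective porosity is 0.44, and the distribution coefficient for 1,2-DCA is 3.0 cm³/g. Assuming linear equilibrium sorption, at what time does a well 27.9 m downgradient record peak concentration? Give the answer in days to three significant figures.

182 days

Retardation factor R = 1 + ρ_b·K_d/n = 1 + 1.95 × 3.0/0.44 = 14.30.
Sorption retards both mechanisms: v_R = v/R = 0.1531 m/day, D_R = D/R = 0.01378 m²/day.
Peak time from v_R²t² + 2D_R t − x² = 0: t = (√(D_R² + v_R²x²) − D_R)/v_R².
√(D_R² + v_R²x²) = √(0.01378² + 0.1531² × 27.9²) = 4.272; v_R² = 0.02344.
t = (4.272 − 0.01378)/0.02344 = 182 days.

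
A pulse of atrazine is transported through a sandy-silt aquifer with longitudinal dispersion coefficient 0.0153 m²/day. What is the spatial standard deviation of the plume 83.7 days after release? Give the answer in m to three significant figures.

Dispersive spreading gives a Gaussian with σ² = 2Dt; advection only shifts the center.
σ = √(2 × 0.0153 × 83.7) = 1.60 m.

1.60 m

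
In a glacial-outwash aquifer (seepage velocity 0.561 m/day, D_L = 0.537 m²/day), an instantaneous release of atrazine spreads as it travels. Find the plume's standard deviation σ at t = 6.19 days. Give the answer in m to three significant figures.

2.58 m

Dispersive spreading gives a Gaussian with σ² = 2Dt; advection only shifts the center.
σ = √(2 × 0.537 × 6.19) = 2.58 m.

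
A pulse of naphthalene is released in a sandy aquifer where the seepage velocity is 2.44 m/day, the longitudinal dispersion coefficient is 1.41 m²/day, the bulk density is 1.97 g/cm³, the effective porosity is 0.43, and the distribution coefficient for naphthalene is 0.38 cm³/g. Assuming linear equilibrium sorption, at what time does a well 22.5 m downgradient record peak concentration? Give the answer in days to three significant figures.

24.6 days

Retardation factor R = 1 + ρ_b·K_d/n = 1 + 1.97 × 0.38/0.43 = 2.741.
Sorption retards both mechanisms: v_R = v/R = 0.8902 m/day, D_R = D/R = 0.5144 m²/day.
Peak time from v_R²t² + 2D_R t − x² = 0: t = (√(D_R² + v_R²x²) − D_R)/v_R².
√(D_R² + v_R²x²) = √(0.5144² + 0.8902² × 22.5²) = 20.04; v_R² = 0.7925.
t = (20.04 − 0.5144)/0.7925 = 24.6 days.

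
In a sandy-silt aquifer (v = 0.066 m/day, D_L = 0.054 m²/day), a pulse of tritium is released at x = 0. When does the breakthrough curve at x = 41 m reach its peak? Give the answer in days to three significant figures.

609 days

For the 1D instantaneous-source solution, setting ∂C/∂t = 0 at fixed x gives v²t² + 2Dt − x² = 0, so t = (√(D² + v²x²) − D)/v².
√(D² + v²x²) = √(0.054² + 0.066² × 41²) = 2.707; v² = 0.004356.
t = (2.707 − 0.054)/0.004356 = 609 days (vs. the pure-advection estimate x/v = 621 d).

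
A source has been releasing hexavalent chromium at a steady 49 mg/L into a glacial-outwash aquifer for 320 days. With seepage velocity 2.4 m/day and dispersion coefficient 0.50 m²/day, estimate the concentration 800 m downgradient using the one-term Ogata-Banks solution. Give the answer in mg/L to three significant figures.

For a continuous step input, C/C₀ ≈ ½·erfc((x−vt)/(2√(Dt))).
vt = 2.4 × 320 = 768 m and 2√(Dt) = 2√(0.50 × 320) = 25.30 m.
Argument (x−vt)/(2√(Dt)) = (800 − 768)/25.30 = 1.265; ½·erfc(1.265) = 0.03681.
C = 49 × 0.03681 = 1.80 mg/L.

1.80 mg/L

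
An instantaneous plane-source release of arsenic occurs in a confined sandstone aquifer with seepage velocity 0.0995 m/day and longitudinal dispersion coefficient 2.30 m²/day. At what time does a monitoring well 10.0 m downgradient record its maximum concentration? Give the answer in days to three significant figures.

For the 1D instantaneous-source solution, setting ∂C/∂t = 0 at fixed x gives v²t² + 2Dt − x² = 0, so t = (√(D² + v²x²) − D)/v².
√(D² + v²x²) = √(2.30² + 0.0995² × 10.0²) = 2.506; v² = 0.00990025.
t = (2.506 − 2.30)/0.00990025 = 20.8 days (vs. the pure-advection estimate x/v = 101 d).

20.8 days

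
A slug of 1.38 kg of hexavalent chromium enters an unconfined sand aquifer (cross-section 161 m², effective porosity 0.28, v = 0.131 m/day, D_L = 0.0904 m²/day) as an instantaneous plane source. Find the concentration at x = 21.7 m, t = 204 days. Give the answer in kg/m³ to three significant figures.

0.00143 kg/m³

For an instantaneous plane source, C(x,t) = M/(n_e·A·√(4πDt)) · exp(−(x−vt)²/(4Dt)), with n_e·A the pore (flow) area.
Plume center vt = 0.131 × 204 = 26.724 m, so the well at 21.7 m is 5.024 m upgradient of the peak.
√(4πDt) = 15.22 m, giving peak height M/(n_e·A·√(4πDt)) = 1.38/(0.28 × 161 × 15.22) = 0.002011 kg/m³.
(x−vt)²/(4Dt) = (-5.024)²/(4 × 0.0904 × 204) = 0.3422; exp(−0.3422) = 0.7102.
C = 0.002011 × 0.7102 = 0.00143 kg/m³.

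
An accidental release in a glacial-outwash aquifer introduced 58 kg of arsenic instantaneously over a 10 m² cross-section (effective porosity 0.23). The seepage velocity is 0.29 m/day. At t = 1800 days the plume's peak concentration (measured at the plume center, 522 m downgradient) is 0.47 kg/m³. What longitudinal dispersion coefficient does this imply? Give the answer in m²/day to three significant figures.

At the plume center C_max = M/(n_e·A·√(4πDt)), so D = M²/(4πt·(n_e·A·C_max)²).
n_e·A·C_max = 0.23 × 10 × 0.47 = 1.081 kg/m.
D = 58²/(4π × 1800 × 1.081²) = 0.127 m²/day.

0.127 m²/day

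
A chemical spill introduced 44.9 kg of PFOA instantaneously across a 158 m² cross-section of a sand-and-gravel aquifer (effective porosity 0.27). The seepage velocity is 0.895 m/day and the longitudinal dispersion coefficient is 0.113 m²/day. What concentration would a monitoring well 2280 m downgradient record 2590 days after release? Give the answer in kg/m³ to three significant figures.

For an instantaneous plane source, C(x,t) = M/(n_e·A·√(4πDt)) · exp(−(x−vt)²/(4Dt)), with n_e·A the pore (flow) area.
Plume center vt = 0.895 × 2590 = 2318.05 m, so the well at 2280 m is 38.05 m upgradient of the peak.
√(4πDt) = 60.64 m, giving peak height M/(n_e·A·√(4πDt)) = 44.9/(0.27 × 158 × 60.64) = 0.01736 kg/m³.
(x−vt)²/(4Dt) = (-38.05)²/(4 × 0.113 × 2590) = 1.237; exp(−1.237) = 0.2903.
C = 0.01736 × 0.2903 = 0.00504 kg/m³.

0.00504 kg/m³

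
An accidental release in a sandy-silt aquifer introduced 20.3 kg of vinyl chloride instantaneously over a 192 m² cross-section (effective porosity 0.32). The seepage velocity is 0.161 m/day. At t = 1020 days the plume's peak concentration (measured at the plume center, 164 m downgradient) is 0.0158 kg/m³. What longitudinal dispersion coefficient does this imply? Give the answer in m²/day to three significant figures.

0.0341 m²/day

At the plume center C_max = M/(n_e·A·√(4πDt)), so D = M²/(4πt·(n_e·A·C_max)²).
n_e·A·C_max = 0.32 × 192 × 0.0158 = 0.9708 kg/m.
D = 20.3²/(4π × 1020 × 0.9708²) = 0.0341 m²/day.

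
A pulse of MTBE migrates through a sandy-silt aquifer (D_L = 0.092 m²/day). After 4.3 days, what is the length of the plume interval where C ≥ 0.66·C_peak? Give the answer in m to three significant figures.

1.62 m

The plume is Gaussian with σ = √(2Dt) = √(2 × 0.092 × 4.3) = 0.8895 m.
C/C_peak = exp(−Δx²/(2σ²)) = 0.66 ⇒ Δx = σ·√(−2 ln 0.66) = 0.8895 × 0.9116 = 0.8109 m.
Width = 2Δx = 1.62 m.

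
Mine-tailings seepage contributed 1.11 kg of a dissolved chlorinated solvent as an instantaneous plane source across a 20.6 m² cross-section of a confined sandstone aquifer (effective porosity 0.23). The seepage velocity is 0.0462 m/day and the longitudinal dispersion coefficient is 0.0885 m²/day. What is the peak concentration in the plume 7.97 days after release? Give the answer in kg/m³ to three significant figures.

0.0787 kg/m³

The peak of an instantaneous 1D plume sits at x = vt; there the Gaussian factor is 1 and C_max = M/(n_e·A·√(4πDt)), where n_e·A is the pore area the mass is dissolved in.
√(4πDt) = √(4π × 0.0885 × 7.97) = 2.977 m, so C_max = 1.11/(0.23 × 20.6 × 2.977) = 0.0787 kg/m³.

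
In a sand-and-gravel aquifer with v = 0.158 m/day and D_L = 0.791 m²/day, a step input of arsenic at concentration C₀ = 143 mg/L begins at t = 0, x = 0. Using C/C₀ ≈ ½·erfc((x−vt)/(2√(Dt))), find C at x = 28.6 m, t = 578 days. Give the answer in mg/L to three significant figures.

140 mg/L

For a continuous step input, C/C₀ ≈ ½·erfc((x−vt)/(2√(Dt))).
vt = 0.158 × 578 = 91.324 m and 2√(Dt) = 2√(0.791 × 578) = 42.76 m.
Argument (x−vt)/(2√(Dt)) = (28.6 − 91.324)/42.76 = -1.467; ½·erfc(-1.467) = 0.9810.
C = 143 × 0.9810 = 140 mg/L.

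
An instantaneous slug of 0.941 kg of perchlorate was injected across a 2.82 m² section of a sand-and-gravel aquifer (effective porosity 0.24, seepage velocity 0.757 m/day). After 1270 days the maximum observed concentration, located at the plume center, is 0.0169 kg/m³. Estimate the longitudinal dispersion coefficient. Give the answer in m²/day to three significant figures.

0.424 m²/day

At the plume center C_max = M/(n_e·A·√(4πDt)), so D = M²/(4πt·(n_e·A·C_max)²).
n_e·A·C_max = 0.24 × 2.82 × 0.0169 = 0.01144 kg/m.
D = 0.941²/(4π × 1270 × 0.01144²) = 0.424 m²/day.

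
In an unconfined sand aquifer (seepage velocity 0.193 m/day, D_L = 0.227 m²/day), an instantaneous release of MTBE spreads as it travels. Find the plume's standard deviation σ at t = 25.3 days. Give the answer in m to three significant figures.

Dispersive spreading gives a Gaussian with σ² = 2Dt; advection only shifts the center.
σ = √(2 × 0.227 × 25.3) = 3.39 m.

3.39 m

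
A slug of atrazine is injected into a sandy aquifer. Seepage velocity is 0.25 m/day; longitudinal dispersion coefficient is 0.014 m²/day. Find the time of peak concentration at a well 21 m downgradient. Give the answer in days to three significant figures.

83.8 days

For the 1D instantaneous-source solution, setting ∂C/∂t = 0 at fixed x gives v²t² + 2Dt − x² = 0, so t = (√(D² + v²x²) − D)/v².
√(D² + v²x²) = √(0.014² + 0.25² × 21²) = 5.250; v² = 0.0625.
t = (5.250 − 0.014)/0.0625 = 83.8 days (vs. the pure-advection estimate x/v = 84.0 d).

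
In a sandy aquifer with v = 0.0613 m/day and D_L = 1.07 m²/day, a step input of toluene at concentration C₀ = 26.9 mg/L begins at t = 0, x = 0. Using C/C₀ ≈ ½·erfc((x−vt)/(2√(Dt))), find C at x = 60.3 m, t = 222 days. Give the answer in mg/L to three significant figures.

0.433 mg/L

For a continuous step input, C/C₀ ≈ ½·erfc((x−vt)/(2√(Dt))).
vt = 0.0613 × 222 = 13.6086 m and 2√(Dt) = 2√(1.07 × 222) = 30.82 m.
Argument (x−vt)/(2√(Dt)) = (60.3 − 13.6086)/30.82 = 1.515; ½·erfc(1.515) = 0.01608.
C = 26.9 × 0.01608 = 0.433 mg/L.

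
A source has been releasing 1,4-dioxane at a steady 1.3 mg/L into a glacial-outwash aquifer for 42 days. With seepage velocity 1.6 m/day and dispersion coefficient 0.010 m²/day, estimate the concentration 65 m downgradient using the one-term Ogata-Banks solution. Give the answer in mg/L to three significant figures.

For a continuous step input, C/C₀ ≈ ½·erfc((x−vt)/(2√(Dt))).
vt = 1.6 × 42 = 67.2 m and 2√(Dt) = 2√(0.010 × 42) = 1.296 m.
Argument (x−vt)/(2√(Dt)) = (65 − 67.2)/1.296 = -1.698; ½·erfc(-1.698) = 0.9918.
C = 1.3 × 0.9918 = 1.29 mg/L.

1.29 mg/L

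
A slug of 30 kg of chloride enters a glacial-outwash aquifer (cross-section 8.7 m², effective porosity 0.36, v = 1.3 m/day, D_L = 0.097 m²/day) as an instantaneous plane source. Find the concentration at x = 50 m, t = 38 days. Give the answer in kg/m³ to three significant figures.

1.37 kg/m³

For an instantaneous plane source, C(x,t) = M/(n_e·A·√(4πDt)) · exp(−(x−vt)²/(4Dt)), with n_e·A the pore (flow) area.
Plume center vt = 1.3 × 38 = 49.4 m, so the well at 50 m is 0.6 m downgradient of the peak.
√(4πDt) = 6.806 m, giving peak height M/(n_e·A·√(4πDt)) = 30/(0.36 × 8.7 × 6.806) = 1.407 kg/m³.
(x−vt)²/(4Dt) = (0.6)²/(4 × 0.097 × 38) = 0.02442; exp(−0.02442) = 0.9759.
C = 1.407 × 0.9759 = 1.37 kg/m³.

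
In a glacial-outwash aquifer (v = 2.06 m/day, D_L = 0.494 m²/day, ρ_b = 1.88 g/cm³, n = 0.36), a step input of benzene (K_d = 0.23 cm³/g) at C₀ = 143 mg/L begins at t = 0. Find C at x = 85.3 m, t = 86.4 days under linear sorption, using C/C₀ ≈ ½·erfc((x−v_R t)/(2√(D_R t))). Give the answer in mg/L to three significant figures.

34.0 mg/L

Retardation factor R = 1 + ρ_b·K_d/n = 1 + 1.88 × 0.23/0.36 = 2.201.
Sorption retards both mechanisms: v_R = v/R = 0.9359 m/day, D_R = D/R = 0.2244 m²/day.
v_R·t = 0.9359 × 86.4 = 80.86176 m; 2√(D_R t) = 8.806 m; argument = (85.3 − 80.86176)/8.806 = 0.5040.
C = C₀ × ½·erfc(0.5040) = 143 × 0.2380 = 34.0 mg/L.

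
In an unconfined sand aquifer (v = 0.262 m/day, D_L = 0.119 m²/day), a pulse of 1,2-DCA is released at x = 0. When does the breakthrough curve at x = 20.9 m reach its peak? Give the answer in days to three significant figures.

78.1 days

For the 1D instantaneous-source solution, setting ∂C/∂t = 0 at fixed x gives v²t² + 2Dt − x² = 0, so t = (√(D² + v²x²) − D)/v².
√(D² + v²x²) = √(0.119² + 0.262² × 20.9²) = 5.477; v² = 0.068644.
t = (5.477 − 0.119)/0.068644 = 78.1 days (vs. the pure-advection estimate x/v = 79.8 d).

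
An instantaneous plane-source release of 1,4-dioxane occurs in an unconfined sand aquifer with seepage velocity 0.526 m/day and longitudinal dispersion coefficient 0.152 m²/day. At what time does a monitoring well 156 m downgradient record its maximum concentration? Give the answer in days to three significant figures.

296 days

For the 1D instantaneous-source solution, setting ∂C/∂t = 0 at fixed x gives v²t² + 2Dt − x² = 0, so t = (√(D² + v²x²) − D)/v².
√(D² + v²x²) = √(0.152² + 0.526² × 156²) = 82.06; v² = 0.276676.
t = (82.06 − 0.152)/0.276676 = 296 days (vs. the pure-advection estimate x/v = 297 d).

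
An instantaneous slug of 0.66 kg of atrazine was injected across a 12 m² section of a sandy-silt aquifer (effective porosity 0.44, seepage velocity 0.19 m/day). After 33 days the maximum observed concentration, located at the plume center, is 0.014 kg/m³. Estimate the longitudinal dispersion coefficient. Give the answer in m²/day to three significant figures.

At the plume center C_max = M/(n_e·A·√(4πDt)), so D = M²/(4πt·(n_e·A·C_max)²).
n_e·A·C_max = 0.44 × 12 × 0.014 = 0.07392 kg/m.
D = 0.66²/(4π × 33 × 0.07392²) = 0.192 m²/day.

0.192 m²/day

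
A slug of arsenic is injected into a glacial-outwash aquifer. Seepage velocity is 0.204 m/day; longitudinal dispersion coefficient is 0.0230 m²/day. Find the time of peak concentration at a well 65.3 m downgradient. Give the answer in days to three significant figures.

320 days

For the 1D instantaneous-source solution, setting ∂C/∂t = 0 at fixed x gives v²t² + 2Dt − x² = 0, so t = (√(D² + v²x²) − D)/v².
√(D² + v²x²) = √(0.0230² + 0.204² × 65.3²) = 13.32; v² = 0.041616.
t = (13.32 − 0.0230)/0.041616 = 320 days (vs. the pure-advection estimate x/v = 320 d).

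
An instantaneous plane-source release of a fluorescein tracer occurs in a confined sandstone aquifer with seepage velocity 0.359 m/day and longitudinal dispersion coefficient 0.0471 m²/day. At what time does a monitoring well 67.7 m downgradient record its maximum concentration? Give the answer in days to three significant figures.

For the 1D instantaneous-source solution, setting ∂C/∂t = 0 at fixed x gives v²t² + 2Dt − x² = 0, so t = (√(D² + v²x²) − D)/v².
√(D² + v²x²) = √(0.0471² + 0.359² × 67.7²) = 24.30; v² = 0.128881.
t = (24.30 − 0.0471)/0.128881 = 188 days (vs. the pure-advection estimate x/v = 189 d).

188 days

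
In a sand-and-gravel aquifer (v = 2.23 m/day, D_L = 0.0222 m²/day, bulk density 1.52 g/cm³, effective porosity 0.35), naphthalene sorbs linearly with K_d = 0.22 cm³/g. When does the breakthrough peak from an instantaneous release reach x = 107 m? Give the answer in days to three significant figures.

93.8 days

Retardation factor R = 1 + ρ_b·K_d/n = 1 + 1.52 × 0.22/0.35 = 1.955.
Sorption retards both mechanisms: v_R = v/R = 1.141 m/day, D_R = D/R = 0.01136 m²/day.
Peak time from v_R²t² + 2D_R t − x² = 0: t = (√(D_R² + v_R²x²) − D_R)/v_R².
√(D_R² + v_R²x²) = √(0.01136² + 1.141² × 107²) = 122.1; v_R² = 1.302.
t = (122.1 − 0.01136)/1.302 = 93.8 days.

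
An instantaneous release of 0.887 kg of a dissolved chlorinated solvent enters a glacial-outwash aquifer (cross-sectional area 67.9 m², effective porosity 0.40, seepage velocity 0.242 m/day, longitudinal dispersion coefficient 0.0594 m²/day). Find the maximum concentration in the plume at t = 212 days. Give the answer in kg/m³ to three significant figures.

0.00260 kg/m³

The peak of an instantaneous 1D plume sits at x = vt; there the Gaussian factor is 1 and C_max = M/(n_e·A·√(4πDt)), where n_e·A is the pore area the mass is dissolved in.
√(4πDt) = √(4π × 0.0594 × 212) = 12.58 m, so C_max = 0.887/(0.40 × 67.9 × 12.58) = 0.00260 kg/m³.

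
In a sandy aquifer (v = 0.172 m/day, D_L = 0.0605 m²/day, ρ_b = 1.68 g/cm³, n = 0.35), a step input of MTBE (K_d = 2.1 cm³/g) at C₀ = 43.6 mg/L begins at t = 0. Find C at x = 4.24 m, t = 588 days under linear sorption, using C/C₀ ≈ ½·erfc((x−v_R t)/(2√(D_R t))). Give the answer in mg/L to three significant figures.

Retardation factor R = 1 + ρ_b·K_d/n = 1 + 1.68 × 2.1/0.35 = 11.08.
Sorption retards both mechanisms: v_R = v/R = 0.01552 m/day, D_R = D/R = 0.005460 m²/day.
v_R·t = 0.01552 × 588 = 9.12576 m; 2√(D_R t) = 3.584 m; argument = (4.24 − 9.12576)/3.584 = -1.363.
C = C₀ × ½·erfc(-1.363) = 43.6 × 0.9730 = 42.4 mg/L.

42.4 mg/L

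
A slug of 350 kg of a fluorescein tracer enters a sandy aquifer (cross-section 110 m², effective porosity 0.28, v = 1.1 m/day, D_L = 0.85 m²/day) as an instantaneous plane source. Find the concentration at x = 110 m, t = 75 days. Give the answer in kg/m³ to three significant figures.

For an instantaneous plane source, C(x,t) = M/(n_e·A·√(4πDt)) · exp(−(x−vt)²/(4Dt)), with n_e·A the pore (flow) area.
Plume center vt = 1.1 × 75 = 82.5 m, so the well at 110 m is 27.5 m downgradient of the peak.
√(4πDt) = 28.30 m, giving peak height M/(n_e·A·√(4πDt)) = 350/(0.28 × 110 × 28.30) = 0.4015 kg/m³.
(x−vt)²/(4Dt) = (27.5)²/(4 × 0.85 × 75) = 2.966; exp(−2.966) = 0.05151.
C = 0.4015 × 0.05151 = 0.0207 kg/m³.

0.0207 kg/m³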